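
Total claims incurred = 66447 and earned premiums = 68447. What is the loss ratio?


Loss ratio = claims / premiums
= 66447 / 68447
= 0.9708


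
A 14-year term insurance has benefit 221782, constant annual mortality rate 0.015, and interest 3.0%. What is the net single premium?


NSP = benefit * sum_{k=0}^{n-1} k_p_x * q * v^(k+1)
With constant q=0.015, v=0.970874
Sum = 0.154987
NSP = 221782 * 0.154987
= 34373.2684


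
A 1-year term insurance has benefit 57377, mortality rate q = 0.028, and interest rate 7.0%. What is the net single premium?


NSP = benefit * q * v
v = 1/(1+i) = 0.934579
NSP = 57377 * 0.028 * 0.934579
= 1501.4542


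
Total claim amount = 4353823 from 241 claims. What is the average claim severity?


severity = total / number
= 4353823 / 241
= 18065.6556


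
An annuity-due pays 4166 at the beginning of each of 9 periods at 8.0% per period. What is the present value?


PV_due = PMT * (1-(1+i)^(-n))/i * (1+i)
PV_immediate = 26024.535
PV_due = 26024.535 * 1.08
= 28106.4978


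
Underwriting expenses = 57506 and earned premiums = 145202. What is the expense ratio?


Expense ratio = expenses / premiums
= 57506 / 145202
= 0.396


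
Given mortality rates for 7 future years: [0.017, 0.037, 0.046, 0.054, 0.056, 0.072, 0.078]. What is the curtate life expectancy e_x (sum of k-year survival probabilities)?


e_x = sum_{k=1}^{n} k_p_x
k_p_x values:
  1_p_x = 0.983
  2_p_x = 0.946629
  3_p_x = 0.903084
  4_p_x = 0.854318
  5_p_x = 0.806476
  6_p_x = 0.748409
  7_p_x = 0.690034
e_x = 5.9319


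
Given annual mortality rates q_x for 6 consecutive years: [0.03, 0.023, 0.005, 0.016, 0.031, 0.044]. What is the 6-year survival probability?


p_k = 1 - q_k for each year
Survival = product of (1 - q_k)
= 0.97 * 0.977 * 0.995 * 0.984 * 0.969 * 0.956
= 0.8595


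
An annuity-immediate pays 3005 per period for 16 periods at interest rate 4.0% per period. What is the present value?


PV = PMT * (1 - (1+i)^(-n)) / i
= 3005 * (1 - (1+0.04)^(-16)) / 0.04
= 3005 * (1 - 0.533908) / 0.04
= 3005 * 11.652296
= 35015.1483


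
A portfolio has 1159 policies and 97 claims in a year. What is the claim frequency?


frequency = claims / policies
= 97 / 1159
= 0.0837


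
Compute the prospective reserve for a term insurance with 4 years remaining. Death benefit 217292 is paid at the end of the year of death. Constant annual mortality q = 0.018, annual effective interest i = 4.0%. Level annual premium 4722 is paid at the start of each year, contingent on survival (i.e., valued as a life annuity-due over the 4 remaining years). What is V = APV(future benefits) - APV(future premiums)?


v = 1/(1+i) = 0.961538
APV(future benefits) per unit = sum_{k=0}^{3} k_p_x * q * v^(k+1) = 0.063652
APV(future benefits) = 217292 * 0.063652 = 13830.9985
Life annuity-due factor ä_{x:4} = sum_{k=0}^{3} k_p_x * v^k = 3.677652
APV(future premiums) = 4722 * 3.677652 = 17365.8727
V = 13830.9985 - 17365.8727
= -3534.8742


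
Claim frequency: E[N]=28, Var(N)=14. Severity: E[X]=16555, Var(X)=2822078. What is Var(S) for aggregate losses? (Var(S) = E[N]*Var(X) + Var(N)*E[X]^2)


Var(S) = E[N]*Var(X) + Var(N)*E[X]^2
= 28*2822078 + 14*16555^2
= 79018184 + 3836952350
= 3.9160e+09


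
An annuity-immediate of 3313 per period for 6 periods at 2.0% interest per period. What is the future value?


FV = PMT * ((1+i)^n - 1) / i
= 3313 * ((1.02)^6 - 1) / 0.02
= 3313 * (1.126162 - 1) / 0.02
= 20898.8048


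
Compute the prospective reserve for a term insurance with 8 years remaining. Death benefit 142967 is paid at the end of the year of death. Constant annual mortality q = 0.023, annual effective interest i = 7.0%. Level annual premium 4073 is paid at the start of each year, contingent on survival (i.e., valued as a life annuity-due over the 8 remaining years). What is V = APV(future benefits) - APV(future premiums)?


v = 1/(1+i) = 0.934579
APV(future benefits) per unit = sum_{k=0}^{7} k_p_x * q * v^(k+1) = 0.127822
APV(future benefits) = 142967 * 0.127822 = 18274.3184
Life annuity-due factor ä_{x:8} = sum_{k=0}^{7} k_p_x * v^k = 5.946499
APV(future premiums) = 4073 * 5.946499 = 24220.0891
V = 18274.3184 - 24220.0891
= -5945.7706


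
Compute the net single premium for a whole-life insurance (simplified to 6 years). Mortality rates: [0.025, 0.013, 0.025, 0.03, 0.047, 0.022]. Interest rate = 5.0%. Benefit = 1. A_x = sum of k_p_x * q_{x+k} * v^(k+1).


v = 0.952381
Year 0: k_p_x=1.0, q=0.025, term=0.02381
Year 1: k_p_x=0.975, q=0.013, term=0.011497
Year 2: k_p_x=0.962325, q=0.025, term=0.020782
Year 3: k_p_x=0.938267, q=0.03, term=0.023157
Year 4: k_p_x=0.910119, q=0.047, term=0.033516
Year 5: k_p_x=0.867343, q=0.022, term=0.014239
A_x = 0.127


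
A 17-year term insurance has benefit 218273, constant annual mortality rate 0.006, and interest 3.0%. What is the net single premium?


NSP = benefit * sum_{k=0}^{n-1} k_p_x * q * v^(k+1)
With constant q=0.006, v=0.970874
Sum = 0.075637
NSP = 218273 * 0.075637
= 16509.4457


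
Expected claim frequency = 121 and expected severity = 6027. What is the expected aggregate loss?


E[S] = E[N] * E[X]
= 121 * 6027
= 729267


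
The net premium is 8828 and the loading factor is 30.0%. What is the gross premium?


Gross = net * (1 + loading)
= 8828 * (1 + 0.3)
= 8828 * 1.3
= 11476.4


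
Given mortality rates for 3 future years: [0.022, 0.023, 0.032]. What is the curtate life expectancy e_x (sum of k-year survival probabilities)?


e_x = sum_{k=1}^{n} k_p_x
k_p_x values:
  1_p_x = 0.978
  2_p_x = 0.955506
  3_p_x = 0.92493
e_x = 2.8584


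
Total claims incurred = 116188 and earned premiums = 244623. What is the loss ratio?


Loss ratio = claims / premiums
= 116188 / 244623
= 0.475


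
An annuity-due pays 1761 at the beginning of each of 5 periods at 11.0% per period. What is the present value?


PV_due = PMT * (1-(1+i)^(-n))/i * (1+i)
PV_immediate = 6508.4746
PV_due = 6508.4746 * 1.11
= 7224.4069


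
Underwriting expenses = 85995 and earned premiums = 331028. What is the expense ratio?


Expense ratio = expenses / premiums
= 85995 / 331028
= 0.2598


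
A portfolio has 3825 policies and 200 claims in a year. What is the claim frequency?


frequency = claims / policies
= 200 / 3825
= 0.0523


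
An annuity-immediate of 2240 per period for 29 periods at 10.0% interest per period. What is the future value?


FV = PMT * ((1+i)^n - 1) / i
= 2240 * ((1.1)^29 - 1) / 0.1
= 2240 * (15.863093 - 1) / 0.1
= 332933.2826


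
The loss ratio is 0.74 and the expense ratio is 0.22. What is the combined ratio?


Combined ratio = loss ratio + expense ratio
= 0.74 + 0.22
= 0.96


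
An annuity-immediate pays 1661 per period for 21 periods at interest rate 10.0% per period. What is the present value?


PV = PMT * (1 - (1+i)^(-n)) / i
= 1661 * (1 - (1+0.1)^(-21)) / 0.1
= 1661 * (1 - 0.135131) / 0.1
= 1661 * 8.648694
= 14365.4812


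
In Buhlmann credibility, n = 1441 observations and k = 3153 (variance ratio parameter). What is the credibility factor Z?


Z = n / (n + k)
= 1441 / (1441 + 3153)
= 1441 / 4594
= 0.3137


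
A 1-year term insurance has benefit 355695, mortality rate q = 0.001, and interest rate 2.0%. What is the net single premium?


NSP = benefit * q * v
v = 1/(1+i) = 0.980392
NSP = 355695 * 0.001 * 0.980392
= 348.7206


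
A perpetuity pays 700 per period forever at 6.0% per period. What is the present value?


PV = PMT / i
= 700 / 0.06
= 11666.6667


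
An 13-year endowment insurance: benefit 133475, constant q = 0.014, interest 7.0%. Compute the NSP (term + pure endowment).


Term component = 14560.5574
Pure endowment = 13_p_x * v^13 * benefit = 0.83253 * 0.414964 * 133475 = 46111.6554
NSP = 60672.2129


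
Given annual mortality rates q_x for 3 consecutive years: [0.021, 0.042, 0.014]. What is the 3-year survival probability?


p_k = 1 - q_k for each year
Survival = product of (1 - q_k)
= 0.979 * 0.958 * 0.986
= 0.9248


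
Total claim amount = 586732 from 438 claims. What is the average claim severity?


severity = total / number
= 586732 / 438
= 1339.5708


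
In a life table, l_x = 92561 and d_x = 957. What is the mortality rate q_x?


q_x = d_x / l_x
= 957 / 92561
= 0.0103


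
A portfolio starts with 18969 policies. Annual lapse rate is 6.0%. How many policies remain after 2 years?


remaining = initial * (1 - lapse)^years
= 18969 * (1 - 0.06)^2
= 18969 * 0.8836
= 16761.0084


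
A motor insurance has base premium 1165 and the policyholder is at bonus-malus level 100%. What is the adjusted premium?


adjusted = base * BM_level / 100
= 1165 * 100 / 100
= 1165 * 1.0
= 1165.0


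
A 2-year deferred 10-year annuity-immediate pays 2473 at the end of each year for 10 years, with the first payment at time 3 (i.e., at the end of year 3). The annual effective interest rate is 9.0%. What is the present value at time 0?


PV at time 2 of the 10-year annuity-immediate:
a_n = 2473 * (1-(1+0.09)^(-10))/0.09 = 15870.8675
Discount back 2 years to time 0:
PV = 15870.8675 * (1+0.09)^(-2)
= 15870.8675 * 0.84168
= 13358.1916


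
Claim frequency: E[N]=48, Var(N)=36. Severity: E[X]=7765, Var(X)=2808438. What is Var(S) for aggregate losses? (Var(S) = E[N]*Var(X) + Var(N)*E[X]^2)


Var(S) = E[N]*Var(X) + Var(N)*E[X]^2
= 48*2808438 + 36*7765^2
= 134805024 + 2170628100
= 2.3054e+09


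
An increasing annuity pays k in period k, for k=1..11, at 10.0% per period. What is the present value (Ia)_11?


(Ia)_n = sum_{k=1}^{n} k * v^k, v = 1/(1+i)
v = 0.909091
Sum computed term by term:
(Ia)_11 = 32.8913


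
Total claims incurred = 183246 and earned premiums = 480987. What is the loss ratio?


Loss ratio = claims / premiums
= 183246 / 480987
= 0.381


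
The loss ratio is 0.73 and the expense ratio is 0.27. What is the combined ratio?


Combined ratio = loss ratio + expense ratio
= 0.73 + 0.27
= 1.0


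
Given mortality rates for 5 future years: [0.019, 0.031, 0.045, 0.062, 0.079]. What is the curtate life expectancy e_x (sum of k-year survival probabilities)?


e_x = sum_{k=1}^{n} k_p_x
k_p_x values:
  1_p_x = 0.981
  2_p_x = 0.950589
  3_p_x = 0.907812
  4_p_x = 0.851528
  5_p_x = 0.784257
e_x = 4.4752


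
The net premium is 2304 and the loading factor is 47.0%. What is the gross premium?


Gross = net * (1 + loading)
= 2304 * (1 + 0.47)
= 2304 * 1.47
= 3386.88


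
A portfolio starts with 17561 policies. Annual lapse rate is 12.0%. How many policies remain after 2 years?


remaining = initial * (1 - lapse)^years
= 17561 * (1 - 0.12)^2
= 17561 * 0.7744
= 13599.2384


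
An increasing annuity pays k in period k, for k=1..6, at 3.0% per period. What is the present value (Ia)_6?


(Ia)_n = sum_{k=1}^{n} k * v^k, v = 1/(1+i)
v = 0.970874
Sum computed term by term:
(Ia)_6 = 18.4934


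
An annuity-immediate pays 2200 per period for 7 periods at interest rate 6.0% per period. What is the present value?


PV = PMT * (1 - (1+i)^(-n)) / i
= 2200 * (1 - (1+0.06)^(-7)) / 0.06
= 2200 * (1 - 0.665057) / 0.06
= 2200 * 5.582381
= 12281.2392


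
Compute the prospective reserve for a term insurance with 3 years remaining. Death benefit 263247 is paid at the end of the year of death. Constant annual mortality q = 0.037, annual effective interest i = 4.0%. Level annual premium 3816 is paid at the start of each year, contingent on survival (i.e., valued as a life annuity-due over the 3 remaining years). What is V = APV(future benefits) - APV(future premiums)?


v = 1/(1+i) = 0.961538
APV(future benefits) per unit = sum_{k=0}^{2} k_p_x * q * v^(k+1) = 0.099024
APV(future benefits) = 263247 * 0.099024 = 26067.668
Life annuity-due factor ä_{x:3} = sum_{k=0}^{2} k_p_x * v^k = 2.783366
APV(future premiums) = 3816 * 2.783366 = 10621.3258
V = 26067.668 - 10621.3258
= 15446.3422


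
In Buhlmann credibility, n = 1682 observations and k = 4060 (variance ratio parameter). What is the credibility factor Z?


Z = n / (n + k)
= 1682 / (1682 + 4060)
= 1682 / 5742
= 0.2929


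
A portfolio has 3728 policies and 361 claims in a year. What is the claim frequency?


frequency = claims / policies
= 361 / 3728
= 0.0968


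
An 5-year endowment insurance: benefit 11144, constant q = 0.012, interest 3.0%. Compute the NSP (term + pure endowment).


Term component = 598.3386
Pure endowment = 5_p_x * v^5 * benefit = 0.941423 * 0.862609 * 11144 = 9049.815
NSP = 9648.1536


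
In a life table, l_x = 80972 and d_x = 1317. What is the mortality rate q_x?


q_x = d_x / l_x
= 1317 / 80972
= 0.0163


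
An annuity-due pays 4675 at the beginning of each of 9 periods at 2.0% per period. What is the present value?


PV_due = PMT * (1-(1+i)^(-n))/i * (1+i)
PV_immediate = 38158.4566
PV_due = 38158.4566 * 1.02
= 38921.6257


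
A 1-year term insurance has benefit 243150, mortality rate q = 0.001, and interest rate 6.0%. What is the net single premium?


NSP = benefit * q * v
v = 1/(1+i) = 0.943396
NSP = 243150 * 0.001 * 0.943396
= 229.3868


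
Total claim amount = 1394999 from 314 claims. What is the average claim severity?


severity = total / number
= 1394999 / 314
= 4442.672


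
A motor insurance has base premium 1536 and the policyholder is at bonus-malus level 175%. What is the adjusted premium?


adjusted = base * BM_level / 100
= 1536 * 175 / 100
= 1536 * 1.75
= 2688.0


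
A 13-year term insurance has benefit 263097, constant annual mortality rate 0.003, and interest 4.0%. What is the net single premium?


NSP = benefit * sum_{k=0}^{n-1} k_p_x * q * v^(k+1)
With constant q=0.003, v=0.961538
Sum = 0.029472
NSP = 263097 * 0.029472
= 7753.982


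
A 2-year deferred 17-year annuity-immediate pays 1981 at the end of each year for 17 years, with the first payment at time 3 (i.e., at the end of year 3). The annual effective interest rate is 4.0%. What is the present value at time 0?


PV at time 2 of the 17-year annuity-immediate:
a_n = 1981 * (1-(1+0.04)^(-17))/0.04 = 24100.19
Discount back 2 years to time 0:
PV = 24100.19 * (1+0.04)^(-2)
= 24100.19 * 0.924556
= 22281.9804


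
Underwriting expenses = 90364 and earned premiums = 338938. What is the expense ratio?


Expense ratio = expenses / premiums
= 90364 / 338938
= 0.2666


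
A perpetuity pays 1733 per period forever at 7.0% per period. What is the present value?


PV = PMT / i
= 1733 / 0.07
= 24757.1429


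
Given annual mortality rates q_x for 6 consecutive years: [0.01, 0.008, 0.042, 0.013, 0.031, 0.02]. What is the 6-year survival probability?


p_k = 1 - q_k for each year
Survival = product of (1 - q_k)
= 0.99 * 0.992 * 0.958 * 0.987 * 0.969 * 0.98
= 0.8818


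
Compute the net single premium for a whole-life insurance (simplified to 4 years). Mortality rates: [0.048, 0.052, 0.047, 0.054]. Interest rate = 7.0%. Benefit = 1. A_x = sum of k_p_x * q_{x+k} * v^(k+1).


v = 0.934579
Year 0: k_p_x=1.0, q=0.048, term=0.04486
Year 1: k_p_x=0.952, q=0.052, term=0.043239
Year 2: k_p_x=0.902496, q=0.047, term=0.034625
Year 3: k_p_x=0.860079, q=0.054, term=0.035432
A_x = 0.1582


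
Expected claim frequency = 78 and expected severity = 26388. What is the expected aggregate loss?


E[S] = E[N] * E[X]
= 78 * 26388
= 2.0583e+06


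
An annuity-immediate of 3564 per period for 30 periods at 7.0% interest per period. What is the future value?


FV = PMT * ((1+i)^n - 1) / i
= 3564 * ((1.07)^30 - 1) / 0.07
= 3564 * (7.612255 - 1) / 0.07
= 336658.2425


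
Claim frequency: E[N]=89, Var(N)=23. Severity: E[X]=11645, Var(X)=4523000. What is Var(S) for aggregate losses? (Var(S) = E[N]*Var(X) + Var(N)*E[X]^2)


Var(S) = E[N]*Var(X) + Var(N)*E[X]^2
= 89*4523000 + 23*11645^2
= 402547000 + 3118938575
= 3.5215e+09


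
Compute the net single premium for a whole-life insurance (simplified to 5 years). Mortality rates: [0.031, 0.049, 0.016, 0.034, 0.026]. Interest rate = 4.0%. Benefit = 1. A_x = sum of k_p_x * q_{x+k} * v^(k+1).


v = 0.961538
Year 0: k_p_x=1.0, q=0.031, term=0.029808
Year 1: k_p_x=0.969, q=0.049, term=0.043899
Year 2: k_p_x=0.921519, q=0.016, term=0.013108
Year 3: k_p_x=0.906775, q=0.034, term=0.026354
Year 4: k_p_x=0.875944, q=0.026, term=0.018719
A_x = 0.1319


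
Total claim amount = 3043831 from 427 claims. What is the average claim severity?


severity = total / number
= 3043831 / 427
= 7128.4098


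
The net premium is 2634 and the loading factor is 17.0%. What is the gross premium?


Gross = net * (1 + loading)
= 2634 * (1 + 0.17)
= 2634 * 1.17
= 3081.78


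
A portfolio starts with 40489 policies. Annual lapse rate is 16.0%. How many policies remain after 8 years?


remaining = initial * (1 - lapse)^years
= 40489 * (1 - 0.16)^8
= 40489 * 0.247876
= 10036.247


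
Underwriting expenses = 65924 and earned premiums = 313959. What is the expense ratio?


Expense ratio = expenses / premiums
= 65924 / 313959
= 0.21


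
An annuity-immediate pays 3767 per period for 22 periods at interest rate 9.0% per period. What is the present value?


PV = PMT * (1 - (1+i)^(-n)) / i
= 3767 * (1 - (1+0.09)^(-22)) / 0.09
= 3767 * (1 - 0.150182) / 0.09
= 3767 * 9.442425
= 35569.6166


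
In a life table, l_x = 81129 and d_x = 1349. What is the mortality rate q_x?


q_x = d_x / l_x
= 1349 / 81129
= 0.0166


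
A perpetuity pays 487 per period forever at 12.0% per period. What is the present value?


PV = PMT / i
= 487 / 0.12
= 4058.3333


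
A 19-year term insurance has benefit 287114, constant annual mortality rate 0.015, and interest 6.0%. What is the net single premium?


NSP = benefit * sum_{k=0}^{n-1} k_p_x * q * v^(k+1)
With constant q=0.015, v=0.943396
Sum = 0.150397
NSP = 287114 * 0.150397
= 43181.1173


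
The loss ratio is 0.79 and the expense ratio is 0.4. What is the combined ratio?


Combined ratio = loss ratio + expense ratio
= 0.79 + 0.4
= 1.19


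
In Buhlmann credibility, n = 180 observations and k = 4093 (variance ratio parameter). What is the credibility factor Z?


Z = n / (n + k)
= 180 / (180 + 4093)
= 180 / 4273
= 0.0421


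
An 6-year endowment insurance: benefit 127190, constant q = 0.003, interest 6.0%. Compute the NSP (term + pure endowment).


Term component = 1863.2363
Pure endowment = 6_p_x * v^6 * benefit = 0.982134 * 0.704961 * 127190 = 88062.0367
NSP = 89925.273


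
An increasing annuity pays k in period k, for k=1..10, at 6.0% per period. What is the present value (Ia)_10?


(Ia)_n = sum_{k=1}^{n} k * v^k, v = 1/(1+i)
v = 0.943396
Sum computed term by term:
(Ia)_10 = 36.9624


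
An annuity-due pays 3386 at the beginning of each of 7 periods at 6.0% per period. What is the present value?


PV_due = PMT * (1-(1+i)^(-n))/i * (1+i)
PV_immediate = 18901.9436
PV_due = 18901.9436 * 1.06
= 20036.0602


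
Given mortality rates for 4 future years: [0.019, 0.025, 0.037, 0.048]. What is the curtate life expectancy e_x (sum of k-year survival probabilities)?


e_x = sum_{k=1}^{n} k_p_x
k_p_x values:
  1_p_x = 0.981
  2_p_x = 0.956475
  3_p_x = 0.921085
  4_p_x = 0.876873
e_x = 3.7354


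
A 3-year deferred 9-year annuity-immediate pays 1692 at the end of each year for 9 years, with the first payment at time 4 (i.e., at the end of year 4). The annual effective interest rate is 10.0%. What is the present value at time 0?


PV at time 3 of the 9-year annuity-immediate:
a_n = 1692 * (1-(1+0.1)^(-9))/0.1 = 9744.2683
Discount back 3 years to time 0:
PV = 9744.2683 * (1+0.1)^(-3)
= 9744.2683 * 0.751315
= 7321.013


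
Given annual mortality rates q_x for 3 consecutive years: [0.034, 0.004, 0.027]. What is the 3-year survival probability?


p_k = 1 - q_k for each year
Survival = product of (1 - q_k)
= 0.966 * 0.996 * 0.973
= 0.9362


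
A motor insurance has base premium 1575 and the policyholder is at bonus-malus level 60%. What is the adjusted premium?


adjusted = base * BM_level / 100
= 1575 * 60 / 100
= 1575 * 0.6
= 945.0


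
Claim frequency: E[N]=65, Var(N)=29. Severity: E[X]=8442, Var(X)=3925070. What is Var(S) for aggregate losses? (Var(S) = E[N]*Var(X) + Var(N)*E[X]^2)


Var(S) = E[N]*Var(X) + Var(N)*E[X]^2
= 65*3925070 + 29*8442^2
= 255129550 + 2066753556
= 2.3219e+09


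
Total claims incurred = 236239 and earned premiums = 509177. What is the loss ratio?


Loss ratio = claims / premiums
= 236239 / 509177
= 0.464


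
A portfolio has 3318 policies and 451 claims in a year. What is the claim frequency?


frequency = claims / policies
= 451 / 3318
= 0.1359


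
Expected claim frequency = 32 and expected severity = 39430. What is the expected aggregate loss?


E[S] = E[N] * E[X]
= 32 * 39430
= 1.2618e+06


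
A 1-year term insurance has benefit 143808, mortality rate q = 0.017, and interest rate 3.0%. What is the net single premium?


NSP = benefit * q * v
v = 1/(1+i) = 0.970874
NSP = 143808 * 0.017 * 0.970874
= 2373.5301


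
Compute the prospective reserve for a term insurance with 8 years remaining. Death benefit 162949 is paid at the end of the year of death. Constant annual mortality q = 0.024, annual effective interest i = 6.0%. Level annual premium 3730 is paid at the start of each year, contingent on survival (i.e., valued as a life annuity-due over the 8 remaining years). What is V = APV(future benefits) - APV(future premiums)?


v = 1/(1+i) = 0.943396
APV(future benefits) per unit = sum_{k=0}^{7} k_p_x * q * v^(k+1) = 0.138115
APV(future benefits) = 162949 * 0.138115 = 22505.7388
Life annuity-due factor ä_{x:8} = sum_{k=0}^{7} k_p_x * v^k = 6.100089
APV(future premiums) = 3730 * 6.100089 = 22753.3334
V = 22505.7388 - 22753.3334
= -247.5946


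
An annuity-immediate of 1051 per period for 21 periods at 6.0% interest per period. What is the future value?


FV = PMT * ((1+i)^n - 1) / i
= 1051 * ((1.06)^21 - 1) / 0.06
= 1051 * (3.399564 - 1) / 0.06
= 42032.3557


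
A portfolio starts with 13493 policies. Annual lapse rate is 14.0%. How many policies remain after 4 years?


remaining = initial * (1 - lapse)^years
= 13493 * (1 - 0.14)^4
= 13493 * 0.547008
= 7380.7811


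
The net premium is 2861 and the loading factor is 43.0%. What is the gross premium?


Gross = net * (1 + loading)
= 2861 * (1 + 0.43)
= 2861 * 1.43
= 4091.23


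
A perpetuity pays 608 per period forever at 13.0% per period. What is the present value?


PV = PMT / i
= 608 / 0.13
= 4676.9231


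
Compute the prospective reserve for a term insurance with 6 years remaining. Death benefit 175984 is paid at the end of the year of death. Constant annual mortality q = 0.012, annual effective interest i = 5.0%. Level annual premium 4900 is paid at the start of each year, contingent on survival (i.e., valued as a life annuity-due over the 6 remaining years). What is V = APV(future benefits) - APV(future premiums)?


v = 1/(1+i) = 0.952381
APV(future benefits) per unit = sum_{k=0}^{5} k_p_x * q * v^(k+1) = 0.059211
APV(future benefits) = 175984 * 0.059211 = 10420.2685
Life annuity-due factor ä_{x:6} = sum_{k=0}^{5} k_p_x * v^k = 5.181002
APV(future premiums) = 4900 * 5.181002 = 25386.9108
V = 10420.2685 - 25386.9108
= -14966.6423


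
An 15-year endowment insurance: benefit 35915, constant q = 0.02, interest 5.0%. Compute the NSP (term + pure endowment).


Term component = 6615.9087
Pure endowment = 15_p_x * v^15 * benefit = 0.738569 * 0.481017 * 35915 = 12759.3197
NSP = 19375.2284


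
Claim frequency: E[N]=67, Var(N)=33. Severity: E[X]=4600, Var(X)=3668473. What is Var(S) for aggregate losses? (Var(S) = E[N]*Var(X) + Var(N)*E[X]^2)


Var(S) = E[N]*Var(X) + Var(N)*E[X]^2
= 67*3668473 + 33*4600^2
= 245787691 + 698280000
= 9.4407e+08


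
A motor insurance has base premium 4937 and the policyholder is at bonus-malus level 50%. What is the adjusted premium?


adjusted = base * BM_level / 100
= 4937 * 50 / 100
= 4937 * 0.5
= 2468.5


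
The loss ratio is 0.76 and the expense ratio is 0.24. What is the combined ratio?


Combined ratio = loss ratio + expense ratio
= 0.76 + 0.24
= 1.0


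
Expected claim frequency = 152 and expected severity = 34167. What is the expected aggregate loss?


E[S] = E[N] * E[X]
= 152 * 34167
= 5.1934e+06


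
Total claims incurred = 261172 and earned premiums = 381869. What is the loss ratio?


Loss ratio = claims / premiums
= 261172 / 381869
= 0.6839


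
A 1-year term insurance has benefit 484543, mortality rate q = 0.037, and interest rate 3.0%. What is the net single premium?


NSP = benefit * q * v
v = 1/(1+i) = 0.970874
NSP = 484543 * 0.037 * 0.970874
= 17405.9136


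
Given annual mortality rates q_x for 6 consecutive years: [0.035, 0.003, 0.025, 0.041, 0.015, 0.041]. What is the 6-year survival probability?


p_k = 1 - q_k for each year
Survival = product of (1 - q_k)
= 0.965 * 0.997 * 0.975 * 0.959 * 0.985 * 0.959
= 0.8498


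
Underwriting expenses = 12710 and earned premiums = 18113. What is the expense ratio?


Expense ratio = expenses / premiums
= 12710 / 18113
= 0.7017


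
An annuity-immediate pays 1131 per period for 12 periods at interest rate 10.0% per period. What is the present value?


PV = PMT * (1 - (1+i)^(-n)) / i
= 1131 * (1 - (1+0.1)^(-12)) / 0.1
= 1131 * (1 - 0.318631) / 0.1
= 1131 * 6.813692
= 7706.2855


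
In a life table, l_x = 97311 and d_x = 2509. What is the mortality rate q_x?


q_x = d_x / l_x
= 2509 / 97311
= 0.0258


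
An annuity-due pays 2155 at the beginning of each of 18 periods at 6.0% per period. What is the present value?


PV_due = PMT * (1-(1+i)^(-n))/i * (1+i)
PV_immediate = 23333.4855
PV_due = 23333.4855 * 1.06
= 24733.4946


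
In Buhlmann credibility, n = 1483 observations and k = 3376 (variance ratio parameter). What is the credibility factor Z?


Z = n / (n + k)
= 1483 / (1483 + 3376)
= 1483 / 4859
= 0.3052


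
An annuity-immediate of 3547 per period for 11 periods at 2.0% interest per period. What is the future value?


FV = PMT * ((1+i)^n - 1) / i
= 3547 * ((1.02)^11 - 1) / 0.02
= 3547 * (1.243374 - 1) / 0.02
= 43162.4336


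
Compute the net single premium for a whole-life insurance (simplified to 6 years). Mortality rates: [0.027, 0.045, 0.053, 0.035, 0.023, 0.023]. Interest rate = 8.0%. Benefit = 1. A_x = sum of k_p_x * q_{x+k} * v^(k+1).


v = 0.925926
Year 0: k_p_x=1.0, q=0.027, term=0.025
Year 1: k_p_x=0.973, q=0.045, term=0.037539
Year 2: k_p_x=0.929215, q=0.053, term=0.039095
Year 3: k_p_x=0.879967, q=0.035, term=0.022638
Year 4: k_p_x=0.849168, q=0.023, term=0.013292
Year 5: k_p_x=0.829637, q=0.023, term=0.012025
A_x = 0.1496


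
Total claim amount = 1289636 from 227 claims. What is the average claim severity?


severity = total / number
= 1289636 / 227
= 5681.2159


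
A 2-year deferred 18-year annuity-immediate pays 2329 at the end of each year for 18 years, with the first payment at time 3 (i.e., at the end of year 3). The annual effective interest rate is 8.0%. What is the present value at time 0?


PV at time 2 of the 18-year annuity-immediate:
a_n = 2329 * (1-(1+0.08)^(-18))/0.08 = 21827.1251
Discount back 2 years to time 0:
PV = 21827.1251 * (1+0.08)^(-2)
= 21827.1251 * 0.857339
= 18713.2417


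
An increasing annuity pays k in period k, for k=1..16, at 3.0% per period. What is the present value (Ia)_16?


(Ia)_n = sum_{k=1}^{n} k * v^k, v = 1/(1+i)
v = 0.970874
Sum computed term by term:
(Ia)_16 = 98.9088


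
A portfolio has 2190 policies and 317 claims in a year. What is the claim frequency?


frequency = claims / policies
= 317 / 2190
= 0.1447


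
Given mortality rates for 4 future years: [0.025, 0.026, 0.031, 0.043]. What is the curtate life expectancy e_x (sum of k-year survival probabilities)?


e_x = sum_{k=1}^{n} k_p_x
k_p_x values:
  1_p_x = 0.975
  2_p_x = 0.94965
  3_p_x = 0.920211
  4_p_x = 0.880642
e_x = 3.7255


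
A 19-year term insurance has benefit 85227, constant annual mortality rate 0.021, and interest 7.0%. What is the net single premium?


NSP = benefit * sum_{k=0}^{n-1} k_p_x * q * v^(k+1)
With constant q=0.021, v=0.934579
Sum = 0.188135
NSP = 85227 * 0.188135
= 16034.1914


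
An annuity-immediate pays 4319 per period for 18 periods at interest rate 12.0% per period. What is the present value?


PV = PMT * (1 - (1+i)^(-n)) / i
= 4319 * (1 - (1+0.12)^(-18)) / 0.12
= 4319 * (1 - 0.13004) / 0.12
= 4319 * 7.24967
= 31311.3251


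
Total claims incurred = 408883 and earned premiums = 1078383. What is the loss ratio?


Loss ratio = claims / premiums
= 408883 / 1078383
= 0.3792


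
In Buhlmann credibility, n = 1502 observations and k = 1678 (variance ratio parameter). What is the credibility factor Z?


Z = n / (n + k)
= 1502 / (1502 + 1678)
= 1502 / 3180
= 0.4723


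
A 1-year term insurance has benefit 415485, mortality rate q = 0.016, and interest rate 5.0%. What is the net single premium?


NSP = benefit * q * v
v = 1/(1+i) = 0.952381
NSP = 415485 * 0.016 * 0.952381
= 6331.2


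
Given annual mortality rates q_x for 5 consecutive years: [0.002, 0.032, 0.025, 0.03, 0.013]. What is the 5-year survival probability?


p_k = 1 - q_k for each year
Survival = product of (1 - q_k)
= 0.998 * 0.968 * 0.975 * 0.97 * 0.987
= 0.9018


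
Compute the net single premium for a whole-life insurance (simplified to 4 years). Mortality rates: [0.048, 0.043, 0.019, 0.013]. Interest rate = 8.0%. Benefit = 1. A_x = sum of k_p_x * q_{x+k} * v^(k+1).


v = 0.925926
Year 0: k_p_x=1.0, q=0.048, term=0.044444
Year 1: k_p_x=0.952, q=0.043, term=0.035096
Year 2: k_p_x=0.911064, q=0.019, term=0.013741
Year 3: k_p_x=0.893754, q=0.013, term=0.00854
A_x = 0.1018


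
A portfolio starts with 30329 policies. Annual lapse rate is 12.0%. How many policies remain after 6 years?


remaining = initial * (1 - lapse)^years
= 30329 * (1 - 0.12)^6
= 30329 * 0.464404
= 14084.9115


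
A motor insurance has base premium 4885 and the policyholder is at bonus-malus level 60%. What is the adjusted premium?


adjusted = base * BM_level / 100
= 4885 * 60 / 100
= 4885 * 0.6
= 2931.0


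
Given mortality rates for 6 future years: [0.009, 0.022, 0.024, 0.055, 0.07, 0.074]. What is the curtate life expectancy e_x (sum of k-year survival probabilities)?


e_x = sum_{k=1}^{n} k_p_x
k_p_x values:
  1_p_x = 0.991
  2_p_x = 0.969198
  3_p_x = 0.945937
  4_p_x = 0.893911
  5_p_x = 0.831337
  6_p_x = 0.769818
e_x = 5.4012


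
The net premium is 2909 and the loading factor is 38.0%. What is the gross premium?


Gross = net * (1 + loading)
= 2909 * (1 + 0.38)
= 2909 * 1.38
= 4014.42


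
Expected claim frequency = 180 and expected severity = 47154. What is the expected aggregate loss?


E[S] = E[N] * E[X]
= 180 * 47154
= 8.4877e+06


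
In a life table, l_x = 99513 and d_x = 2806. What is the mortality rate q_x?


q_x = d_x / l_x
= 2806 / 99513
= 0.0282


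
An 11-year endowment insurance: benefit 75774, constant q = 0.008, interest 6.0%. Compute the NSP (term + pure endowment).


Term component = 4615.6108
Pure endowment = 11_p_x * v^11 * benefit = 0.915437 * 0.526788 * 75774 = 36541.308
NSP = 41156.9189


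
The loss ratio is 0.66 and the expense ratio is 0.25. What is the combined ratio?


Combined ratio = loss ratio + expense ratio
= 0.66 + 0.25
= 0.91


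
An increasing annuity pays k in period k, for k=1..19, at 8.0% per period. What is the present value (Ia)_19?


(Ia)_n = sum_{k=1}^{n} k * v^k, v = 1/(1+i)
v = 0.925926
Sum computed term by term:
(Ia)_19 = 74.617


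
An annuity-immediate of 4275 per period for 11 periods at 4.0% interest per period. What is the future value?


FV = PMT * ((1+i)^n - 1) / i
= 4275 * ((1.04)^11 - 1) / 0.04
= 4275 * (1.539454 - 1) / 0.04
= 57654.1523


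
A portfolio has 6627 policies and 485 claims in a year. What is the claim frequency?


frequency = claims / policies
= 485 / 6627
= 0.0732


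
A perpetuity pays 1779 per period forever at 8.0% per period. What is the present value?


PV = PMT / i
= 1779 / 0.08
= 22237.5


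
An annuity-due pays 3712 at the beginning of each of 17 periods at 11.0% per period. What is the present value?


PV_due = PMT * (1-(1+i)^(-n))/i * (1+i)
PV_immediate = 28021.1248
PV_due = 28021.1248 * 1.11
= 31103.4485


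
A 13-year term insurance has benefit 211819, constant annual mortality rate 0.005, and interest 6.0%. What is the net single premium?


NSP = benefit * sum_{k=0}^{n-1} k_p_x * q * v^(k+1)
With constant q=0.005, v=0.943396
Sum = 0.043134
NSP = 211819 * 0.043134
= 9136.5328


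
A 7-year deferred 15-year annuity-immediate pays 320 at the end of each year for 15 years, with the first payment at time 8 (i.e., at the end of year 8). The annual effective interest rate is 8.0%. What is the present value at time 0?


PV at time 7 of the 15-year annuity-immediate:
a_n = 320 * (1-(1+0.08)^(-15))/0.08 = 2739.0332
Discount back 7 years to time 0:
PV = 2739.0332 * (1+0.08)^(-7)
= 2739.0332 * 0.58349
= 1598.1996


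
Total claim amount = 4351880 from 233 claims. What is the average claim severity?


severity = total / number
= 4351880 / 233
= 18677.5966


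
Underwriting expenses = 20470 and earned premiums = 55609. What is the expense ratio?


Expense ratio = expenses / premiums
= 20470 / 55609
= 0.3681


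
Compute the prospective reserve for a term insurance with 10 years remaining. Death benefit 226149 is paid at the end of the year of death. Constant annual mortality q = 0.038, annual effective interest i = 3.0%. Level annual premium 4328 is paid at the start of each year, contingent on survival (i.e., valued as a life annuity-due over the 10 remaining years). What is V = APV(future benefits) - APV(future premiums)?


v = 1/(1+i) = 0.970874
APV(future benefits) per unit = sum_{k=0}^{9} k_p_x * q * v^(k+1) = 0.276561
APV(future benefits) = 226149 * 0.276561 = 62544.0041
Life annuity-due factor ä_{x:10} = sum_{k=0}^{9} k_p_x * v^k = 7.49626
APV(future premiums) = 4328 * 7.49626 = 32443.8131
V = 62544.0041 - 32443.8131
= 30100.1911


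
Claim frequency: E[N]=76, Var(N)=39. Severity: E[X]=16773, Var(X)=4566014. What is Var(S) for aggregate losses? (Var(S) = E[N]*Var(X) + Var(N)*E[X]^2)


Var(S) = E[N]*Var(X) + Var(N)*E[X]^2
= 76*4566014 + 39*16773^2
= 347017064 + 10972007631
= 1.1319e+10


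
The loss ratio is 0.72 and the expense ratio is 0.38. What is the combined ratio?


Combined ratio = loss ratio + expense ratio
= 0.72 + 0.38
= 1.1


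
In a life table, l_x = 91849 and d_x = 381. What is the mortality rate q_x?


q_x = d_x / l_x
= 381 / 91849
= 0.0041


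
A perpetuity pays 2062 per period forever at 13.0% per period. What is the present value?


PV = PMT / i
= 2062 / 0.13
= 15861.5385


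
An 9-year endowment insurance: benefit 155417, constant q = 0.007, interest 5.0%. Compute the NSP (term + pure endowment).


Term component = 7536.8496
Pure endowment = 9_p_x * v^9 * benefit = 0.938735 * 0.644609 * 155417 = 94045.5101
NSP = 101582.3597


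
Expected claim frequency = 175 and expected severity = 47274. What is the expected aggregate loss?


E[S] = E[N] * E[X]
= 175 * 47274
= 8.2730e+06


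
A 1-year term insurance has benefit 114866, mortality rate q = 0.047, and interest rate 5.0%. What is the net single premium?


NSP = benefit * q * v
v = 1/(1+i) = 0.952381
NSP = 114866 * 0.047 * 0.952381
= 5141.621


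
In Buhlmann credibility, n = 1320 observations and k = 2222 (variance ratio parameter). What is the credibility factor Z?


Z = n / (n + k)
= 1320 / (1320 + 2222)
= 1320 / 3542
= 0.3727


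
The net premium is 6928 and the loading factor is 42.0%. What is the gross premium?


Gross = net * (1 + loading)
= 6928 * (1 + 0.42)
= 6928 * 1.42
= 9837.76


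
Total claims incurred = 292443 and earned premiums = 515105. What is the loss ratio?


Loss ratio = claims / premiums
= 292443 / 515105
= 0.5677


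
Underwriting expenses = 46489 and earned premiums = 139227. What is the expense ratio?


Expense ratio = expenses / premiums
= 46489 / 139227
= 0.3339


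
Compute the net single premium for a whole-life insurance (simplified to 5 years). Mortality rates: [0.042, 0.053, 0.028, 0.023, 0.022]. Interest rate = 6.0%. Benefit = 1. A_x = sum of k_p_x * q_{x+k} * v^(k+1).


v = 0.943396
Year 0: k_p_x=1.0, q=0.042, term=0.039623
Year 1: k_p_x=0.958, q=0.053, term=0.045189
Year 2: k_p_x=0.907226, q=0.028, term=0.021328
Year 3: k_p_x=0.881824, q=0.023, term=0.016065
Year 4: k_p_x=0.861542, q=0.022, term=0.014163
A_x = 0.1364


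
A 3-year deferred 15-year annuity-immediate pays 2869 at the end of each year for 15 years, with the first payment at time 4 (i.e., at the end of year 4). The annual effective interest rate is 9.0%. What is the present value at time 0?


PV at time 3 of the 15-year annuity-immediate:
a_n = 2869 * (1-(1+0.09)^(-15))/0.09 = 23126.1151
Discount back 3 years to time 0:
PV = 23126.1151 * (1+0.09)^(-3)
= 23126.1151 * 0.772183
= 17857.604


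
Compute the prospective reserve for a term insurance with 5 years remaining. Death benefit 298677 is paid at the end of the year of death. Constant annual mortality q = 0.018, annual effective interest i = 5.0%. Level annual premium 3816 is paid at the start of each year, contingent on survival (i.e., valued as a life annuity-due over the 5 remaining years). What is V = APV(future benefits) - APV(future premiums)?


v = 1/(1+i) = 0.952381
APV(future benefits) per unit = sum_{k=0}^{4} k_p_x * q * v^(k+1) = 0.075308
APV(future benefits) = 298677 * 0.075308 = 22492.8434
Life annuity-due factor ä_{x:5} = sum_{k=0}^{4} k_p_x * v^k = 4.392981
APV(future premiums) = 3816 * 4.392981 = 16763.6174
V = 22492.8434 - 16763.6174
= 5729.2261


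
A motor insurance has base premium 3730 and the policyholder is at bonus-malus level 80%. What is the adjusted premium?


adjusted = base * BM_level / 100
= 3730 * 80 / 100
= 3730 * 0.8
= 2984.0


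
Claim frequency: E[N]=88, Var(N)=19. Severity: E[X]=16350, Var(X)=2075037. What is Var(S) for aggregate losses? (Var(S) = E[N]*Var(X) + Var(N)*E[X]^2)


Var(S) = E[N]*Var(X) + Var(N)*E[X]^2
= 88*2075037 + 19*16350^2
= 182603256 + 5079127500
= 5.2617e+09


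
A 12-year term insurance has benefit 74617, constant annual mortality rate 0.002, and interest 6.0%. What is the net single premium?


NSP = benefit * sum_{k=0}^{n-1} k_p_x * q * v^(k+1)
With constant q=0.002, v=0.943396
Sum = 0.016607
NSP = 74617 * 0.016607
= 1239.19


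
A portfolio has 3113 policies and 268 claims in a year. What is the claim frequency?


frequency = claims / policies
= 268 / 3113
= 0.0861


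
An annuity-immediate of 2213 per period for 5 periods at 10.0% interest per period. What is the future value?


FV = PMT * ((1+i)^n - 1) / i
= 2213 * ((1.1)^5 - 1) / 0.1
= 2213 * (1.61051 - 1) / 0.1
= 13510.5863


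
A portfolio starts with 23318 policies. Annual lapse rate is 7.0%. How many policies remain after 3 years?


remaining = initial * (1 - lapse)^years
= 23318 * (1 - 0.07)^3
= 23318 * 0.804357
= 18755.9965


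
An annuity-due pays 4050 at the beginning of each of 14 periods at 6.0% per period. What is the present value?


PV_due = PMT * (1-(1+i)^(-n))/i * (1+i)
PV_immediate = 37644.6849
PV_due = 37644.6849 * 1.06
= 39903.366


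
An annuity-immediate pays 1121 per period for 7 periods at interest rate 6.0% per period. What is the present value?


PV = PMT * (1 - (1+i)^(-n)) / i
= 1121 * (1 - (1+0.06)^(-7)) / 0.06
= 1121 * (1 - 0.665057) / 0.06
= 1121 * 5.582381
= 6257.8496


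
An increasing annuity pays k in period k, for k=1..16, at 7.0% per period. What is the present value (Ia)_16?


(Ia)_n = sum_{k=1}^{n} k * v^k, v = 1/(1+i)
v = 0.934579
Sum computed term by term:
(Ia)_16 = 66.9737
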